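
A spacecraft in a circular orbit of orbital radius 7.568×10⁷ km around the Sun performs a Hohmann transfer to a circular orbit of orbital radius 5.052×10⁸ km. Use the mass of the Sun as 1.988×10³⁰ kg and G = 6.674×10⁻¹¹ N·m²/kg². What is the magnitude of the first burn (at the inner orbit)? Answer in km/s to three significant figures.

μ = GM = 6.674×10⁻¹¹ × 1.988×10³⁰ = 1.327×10²⁰ m³/s².
r₁ = 7.568×10⁷ km = 7.568×10¹⁰ m.
r₂ = 5.052×10⁸ km = 5.052×10¹¹ m.
Transfer ellipse a_t = (r₁ + r₂)/2 = 2.904×10¹¹ m.
At r₁: circular v_c1 = √(μ/r₁) = 41870 m/s; transfer-perihelion v_p = √[μ(2/r₁ − 1/a_t)] = 55220 m/s.
Δv₁ = v_p − v_c1 = 13350 m/s.
= 13.35 km/s.

Δv ≈ 13.4 km/s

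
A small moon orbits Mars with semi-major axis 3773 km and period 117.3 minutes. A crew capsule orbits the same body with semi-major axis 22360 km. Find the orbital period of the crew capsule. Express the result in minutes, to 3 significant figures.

T₂ ≈ 1690 minutes

Kepler's third law: T² ∝ a³, so T₂ = T₁ (a₂/a₁)^(3/2).
a₂/a₁ = 5.926, (a₂/a₁)^(3/2) = 14.43.
T₂ = 117.3 × 14.43 = 1692 minutes.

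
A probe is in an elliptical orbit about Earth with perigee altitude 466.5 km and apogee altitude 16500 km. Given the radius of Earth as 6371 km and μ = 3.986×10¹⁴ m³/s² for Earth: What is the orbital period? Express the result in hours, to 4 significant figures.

r_p = 6371 + 466.5 = 6837.5 km = 6.8375×10⁶ m.
r_a = 6371 + 16500 = 22871 km = 2.2871×10⁷ m.
Semi-major axis a = (r_p + r_a)/2 = (6837.5 + 22871)/2 = 14854 km = 1.485×10⁷ m.
By Kepler's third law T = 2π√(a³/μ) = 2π × 2.868×10³ = 1.802×10⁴ s.
= 5.005 hours.

T ≈ 5.005 hours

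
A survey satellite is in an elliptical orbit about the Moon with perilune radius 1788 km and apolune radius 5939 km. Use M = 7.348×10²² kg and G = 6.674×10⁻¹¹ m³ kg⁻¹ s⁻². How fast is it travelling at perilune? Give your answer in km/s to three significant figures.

v ≈ 2.05 km/s

μ = GM = 6.674×10⁻¹¹ × 7.348×10²² = 4.904×10¹² m³/s².
Semi-major axis a = (r_p + r_a)/2 = 3863.5 km = 3.864×10⁶ m.
Vis-viva: v² = μ(2/r − 1/a) = 4.904×10¹² × (1.119×10⁻⁶ − 2.588×10⁻⁷) = 4.216×10⁶ m²/s².
v = 2053 m/s = 2.053 km/s.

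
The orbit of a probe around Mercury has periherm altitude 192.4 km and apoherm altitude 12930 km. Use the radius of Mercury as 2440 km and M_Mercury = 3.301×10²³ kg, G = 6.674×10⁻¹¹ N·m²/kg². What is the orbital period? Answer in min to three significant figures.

T ≈ 603 min

μ = GM = 6.674×10⁻¹¹ × 3.301×10²³ = 2.203×10¹³ m³/s².
r_p = 2440 + 192.4 = 2632.4 km = 2.6324×10⁶ m.
r_a = 2440 + 12930 = 15370 km = 1.5370×10⁷ m.
Semi-major axis a = (r_p + r_a)/2 = (2632.4 + 15370)/2 = 9001.2 km = 9.001×10⁶ m.
By Kepler's third law T = 2π√(a³/μ) = 2π × 5.754×10³ = 3.615×10⁴ s.
= 602.5 min.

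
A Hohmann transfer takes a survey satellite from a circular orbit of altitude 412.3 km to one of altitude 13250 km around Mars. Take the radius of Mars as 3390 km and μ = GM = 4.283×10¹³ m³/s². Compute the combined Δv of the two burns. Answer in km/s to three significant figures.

Δv_total ≈ 1.55 km/s

r₁ = 3390 + 412.3 = 3802.3 km = 3.8023×10⁶ m.
r₂ = 3390 + 13250 = 16640 km = 1.6640×10⁷ m.
Transfer ellipse a_t = (r₁ + r₂)/2 = 1.022×10⁷ m.
At r₁: circular v_c1 = √(μ/r₁) = 3356 m/s; transfer-periapsis v_p = √[μ(2/r₁ − 1/a_t)] = 4282 m/s.
Δv₁ = v_p − v_c1 = 926.1 m/s.
At r₂: circular v_c2 = √(μ/r₂) = 1604 m/s; transfer-apoapsis v_a = √[μ(2/r₂ − 1/a_t)] = 978.5 m/s.
Δv₂ = v_c2 − v_a = 625.8 m/s.
Total Δv = Δv₁ + Δv₂ = 1552 m/s = 1.552 km/s.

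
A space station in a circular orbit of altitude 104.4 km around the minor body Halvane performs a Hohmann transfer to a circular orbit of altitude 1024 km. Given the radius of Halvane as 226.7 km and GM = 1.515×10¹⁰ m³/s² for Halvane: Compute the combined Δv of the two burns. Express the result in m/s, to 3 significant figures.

Δv_total ≈ 93.9 m/s

r₁ = 226.7 + 104.4 = 331.10 km = 3.3110×10⁵ m.
r₂ = 226.7 + 1024 = 1250.7 km = 1.2507×10⁶ m.
Transfer ellipse a_t = (r₁ + r₂)/2 = 7.909×10⁵ m.
At r₁: circular v_c1 = √(μ/r₁) = 213.9 m/s; transfer-periapsis v_p = √[μ(2/r₁ − 1/a_t)] = 269.0 m/s.
Δv₁ = v_p − v_c1 = 55.09 m/s.
At r₂: circular v_c2 = √(μ/r₂) = 110.1 m/s; transfer-apoapsis v_a = √[μ(2/r₂ − 1/a_t)] = 71.21 m/s.
Δv₂ = v_c2 − v_a = 38.85 m/s.
Total Δv = Δv₁ + Δv₂ = 93.93 m/s.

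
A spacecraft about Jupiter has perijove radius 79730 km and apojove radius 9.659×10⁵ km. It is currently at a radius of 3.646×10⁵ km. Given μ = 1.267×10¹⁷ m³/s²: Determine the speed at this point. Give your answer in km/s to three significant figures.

v ≈ 21.3 km/s

Semi-major axis a = (r_p + r_a)/2 = 5.2282×10⁵ km = 5.228×10⁸ m.
Vis-viva: v² = μ(2/r − 1/a) = 1.267×10¹⁷ × (5.485×10⁻⁹ − 1.913×10⁻⁹) = 4.527×10⁸ m²/s².
v = 21280 m/s = 21.28 km/s.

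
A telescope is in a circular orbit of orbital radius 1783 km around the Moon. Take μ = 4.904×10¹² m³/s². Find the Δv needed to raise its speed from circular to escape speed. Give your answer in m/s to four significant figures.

Δv ≈ 686.9 m/s

r = 1783 km = 1.783×10⁶ m.
Circular speed v_c = √(μ/r) = 1658 m/s.
Escape speed v_esc = √(2μ/r) = √2 × v_c = 2345 m/s.
Δv = v_esc − v_c = 686.9 m/s.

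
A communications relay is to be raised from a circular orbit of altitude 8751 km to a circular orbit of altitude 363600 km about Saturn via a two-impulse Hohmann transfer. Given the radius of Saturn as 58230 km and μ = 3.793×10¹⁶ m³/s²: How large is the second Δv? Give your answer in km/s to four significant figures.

Δv ≈ 4.518 km/s

r₁ = 58230 + 8751 = 66981 km = 6.6981×10⁷ m.
r₂ = 58230 + 363600 = 421830 km = 4.2183×10⁸ m.
Transfer ellipse a_t = (r₁ + r₂)/2 = 2.444×10⁸ m.
At r₁: circular v_c1 = √(μ/r₁) = 23800 m/s; transfer-perikrone v_p = √[μ(2/r₁ − 1/a_t)] = 31260 m/s.
At r₂: circular v_c2 = √(μ/r₂) = 9482 m/s; transfer-apokrone v_a = √[μ(2/r₂ − 1/a_t)] = 4964 m/s.
Δv₂ = v_c2 − v_a = 4518 m/s.
= 4.518 km/s.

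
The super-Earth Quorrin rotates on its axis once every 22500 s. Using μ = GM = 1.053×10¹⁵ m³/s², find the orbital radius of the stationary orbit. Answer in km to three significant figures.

r_sync ≈ 23800 km

A synchronous orbit has period T, so by Kepler's third law a = (μT²/4π²)^(1/3).
μT²/4π² = 1.053×10¹⁵ × (2.250×10⁴)² / 39.48 = 1.350×10²² m³.
a = 2.381×10⁷ m = 23813 km.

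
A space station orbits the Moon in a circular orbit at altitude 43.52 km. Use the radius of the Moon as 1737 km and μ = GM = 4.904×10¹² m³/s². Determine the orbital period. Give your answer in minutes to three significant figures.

T ≈ 112 minutes

r = 1737 + 43.52 = 1780.5 km = 1.7805×10⁶ m.
Kepler's third law: T = 2π√(r³/μ) = 2π√((1.781×10⁶)³ / 4.904×10¹²).
r³/μ = 1.151×10⁶ s², so T = 2π × 1.073×10³ = 6.741×10³ s.
Converting: 6.741×10³ s ÷ 60.00 = 112.4 minutes.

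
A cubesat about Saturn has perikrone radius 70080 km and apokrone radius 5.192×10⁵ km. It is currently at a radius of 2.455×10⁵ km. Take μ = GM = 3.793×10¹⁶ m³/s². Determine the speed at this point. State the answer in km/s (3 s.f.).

v ≈ 13.4 km/s

Semi-major axis a = (r_p + r_a)/2 = 2.9464×10⁵ km = 2.946×10⁸ m.
Vis-viva: v² = μ(2/r − 1/a) = 3.793×10¹⁶ × (8.147×10⁻⁹ − 3.394×10⁻⁹) = 1.803×10⁸ m²/s².
v = 13430 m/s = 13.43 km/s.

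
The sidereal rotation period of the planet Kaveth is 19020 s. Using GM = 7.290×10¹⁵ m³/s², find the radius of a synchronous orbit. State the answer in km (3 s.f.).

A synchronous orbit has period T, so by Kepler's third law a = (μT²/4π²)^(1/3).
μT²/4π² = 7.290×10¹⁵ × (1.902×10⁴)² / 39.48 = 6.680×10²² m³.
a = 4.058×10⁷ m = 40575 km.

r_sync ≈ 40600 km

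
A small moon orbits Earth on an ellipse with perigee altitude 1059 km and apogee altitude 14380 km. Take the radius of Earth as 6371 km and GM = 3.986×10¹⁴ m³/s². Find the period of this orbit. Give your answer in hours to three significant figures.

r_p = 6371 + 1059 = 7430.0 km = 7.4300×10⁶ m.
r_a = 6371 + 14380 = 20751 km = 2.0751×10⁷ m.
Semi-major axis a = (r_p + r_a)/2 = (7430.0 + 20751)/2 = 14090 km = 1.409×10⁷ m.
By Kepler's third law T = 2π√(a³/μ) = 2π × 2.649×10³ = 1.665×10⁴ s.
= 4.624 hours.

T ≈ 4.62 hours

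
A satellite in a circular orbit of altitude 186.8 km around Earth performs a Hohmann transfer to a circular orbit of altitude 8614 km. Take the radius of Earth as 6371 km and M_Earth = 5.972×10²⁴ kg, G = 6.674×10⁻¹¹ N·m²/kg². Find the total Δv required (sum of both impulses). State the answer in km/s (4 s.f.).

Δv_total ≈ 2.533 km/s

μ = GM = 6.674×10⁻¹¹ × 5.972×10²⁴ = 3.986×10¹⁴ m³/s².
r₁ = 6371 + 186.8 = 6557.8 km = 6.5578×10⁶ m.
r₂ = 6371 + 8614 = 14985 km = 1.4985×10⁷ m.
Transfer ellipse a_t = (r₁ + r₂)/2 = 1.077×10⁷ m.
At r₁: circular v_c1 = √(μ/r₁) = 7796 m/s; transfer-perigee v_p = √[μ(2/r₁ − 1/a_t)] = 9195 m/s.
Δv₁ = v_p − v_c1 = 1399 m/s.
At r₂: circular v_c2 = √(μ/r₂) = 5157 m/s; transfer-apogee v_a = √[μ(2/r₂ − 1/a_t)] = 4024 m/s.
Δv₂ = v_c2 − v_a = 1133 m/s.
Total Δv = Δv₁ + Δv₂ = 2533 m/s = 2.533 km/s.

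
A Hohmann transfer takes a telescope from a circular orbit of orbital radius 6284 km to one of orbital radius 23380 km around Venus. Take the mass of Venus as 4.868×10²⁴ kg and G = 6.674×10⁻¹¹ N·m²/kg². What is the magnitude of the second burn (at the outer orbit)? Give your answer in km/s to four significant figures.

μ = GM = 6.674×10⁻¹¹ × 4.868×10²⁴ = 3.249×10¹⁴ m³/s².
r₁ = 6284 km = 6.284×10⁶ m.
r₂ = 23380 km = 2.338×10⁷ m.
Transfer ellipse a_t = (r₁ + r₂)/2 = 1.483×10⁷ m.
At r₁: circular v_c1 = √(μ/r₁) = 7190 m/s; transfer-periapsis v_p = √[μ(2/r₁ − 1/a_t)] = 9028 m/s.
At r₂: circular v_c2 = √(μ/r₂) = 3728 m/s; transfer-apoapsis v_a = √[μ(2/r₂ − 1/a_t)] = 2426 m/s.
Δv₂ = v_c2 − v_a = 1301 m/s.
= 1.301 km/s.

Δv ≈ 1.301 km/s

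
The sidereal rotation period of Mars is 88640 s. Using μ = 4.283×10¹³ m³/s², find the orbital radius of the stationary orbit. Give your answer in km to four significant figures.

r_sync ≈ 20430 km

A synchronous orbit has period T, so by Kepler's third law a = (μT²/4π²)^(1/3).
μT²/4π² = 4.283×10¹³ × (8.864×10⁴)² / 39.48 = 8.524×10²¹ m³.
a = 2.043×10⁷ m = 20428 km.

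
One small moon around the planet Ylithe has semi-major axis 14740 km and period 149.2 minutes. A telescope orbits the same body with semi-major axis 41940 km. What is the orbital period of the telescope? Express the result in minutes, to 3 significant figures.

T₂ ≈ 716 minutes

Kepler's third law: T² ∝ a³, so T₂ = T₁ (a₂/a₁)^(3/2).
a₂/a₁ = 2.845, (a₂/a₁)^(3/2) = 4.800.
T₂ = 149.2 × 4.800 = 716.1 minutes.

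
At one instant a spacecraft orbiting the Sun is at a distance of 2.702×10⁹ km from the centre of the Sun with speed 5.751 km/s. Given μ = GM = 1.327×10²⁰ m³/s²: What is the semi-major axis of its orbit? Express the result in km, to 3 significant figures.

a ≈ 2.04×10⁹ km

r = 2.702×10¹² m.
Specific orbital energy ε = v²/2 − μ/r = (5751)²/2 − 1.327×10²⁰/2.702×10¹² = -3.257×10⁷ J/kg.
Since ε = −μ/(2a), a = −μ/(2ε) = 2.037×10¹² m = 2.0369×10⁹ km.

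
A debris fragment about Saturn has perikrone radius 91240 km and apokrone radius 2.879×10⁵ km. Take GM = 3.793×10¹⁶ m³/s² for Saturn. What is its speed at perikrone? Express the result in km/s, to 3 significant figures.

v ≈ 25.1 km/s

Semi-major axis a = (r_p + r_a)/2 = 1.8957×10⁵ km = 1.896×10⁸ m.
Vis-viva: v² = μ(2/r − 1/a) = 3.793×10¹⁶ × (2.192×10⁻⁸ − 5.275×10⁻⁹) = 6.313×10⁸ m²/s².
v = 25130 m/s = 25.13 km/s.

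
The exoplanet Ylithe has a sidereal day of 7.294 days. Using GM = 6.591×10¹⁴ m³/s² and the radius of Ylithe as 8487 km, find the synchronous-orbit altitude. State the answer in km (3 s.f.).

h_sync ≈ 1.79×10⁵ km

T = 7.294 days = 6.302×10⁵ s.
A synchronous orbit has period T, so by Kepler's third law a = (μT²/4π²)^(1/3).
μT²/4π² = 6.591×10¹⁴ × (6.302×10⁵)² / 39.48 = 6.631×10²⁴ m³.
a = 1.879×10⁸ m = 1.8787×10⁵ km.
Altitude h = a − R = 1.8787×10⁵ − 8487 = 1.7938×10⁵ km.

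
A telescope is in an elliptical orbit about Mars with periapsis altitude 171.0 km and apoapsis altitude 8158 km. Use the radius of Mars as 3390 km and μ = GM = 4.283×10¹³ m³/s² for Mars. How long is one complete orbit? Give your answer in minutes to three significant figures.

T ≈ 332 minutes

r_p = 3390 + 171.0 = 3561.0 km = 3.5610×10⁶ m.
r_a = 3390 + 8158 = 11548 km = 1.1548×10⁷ m.
Semi-major axis a = (r_p + r_a)/2 = (3561.0 + 11548)/2 = 7554.5 km = 7.554×10⁶ m.
By Kepler's third law T = 2π√(a³/μ) = 2π × 3.173×10³ = 1.993×10⁴ s.
= 332.2 minutes.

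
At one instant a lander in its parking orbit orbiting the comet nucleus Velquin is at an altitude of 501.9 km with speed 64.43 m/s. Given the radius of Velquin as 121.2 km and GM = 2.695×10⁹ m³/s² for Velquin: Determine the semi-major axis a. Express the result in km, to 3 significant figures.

a ≈ 599 km

r = 121.2 + 501.9 = 623.10 km = 6.231×10⁵ m.
Specific orbital energy ε = v²/2 − μ/r = (64.43)²/2 − 2.695×10⁹/6.231×10⁵ = -2.250×10³ J/kg.
Since ε = −μ/(2a), a = −μ/(2ε) = 5.990×10⁵ m = 599.01 km.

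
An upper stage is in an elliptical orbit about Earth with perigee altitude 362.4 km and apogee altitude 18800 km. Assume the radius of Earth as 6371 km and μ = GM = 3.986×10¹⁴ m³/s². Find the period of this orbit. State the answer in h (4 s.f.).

r_p = 6371 + 362.4 = 6733.4 km = 6.7334×10⁶ m.
r_a = 6371 + 18800 = 25171 km = 2.5171×10⁷ m.
Semi-major axis a = (r_p + r_a)/2 = (6733.4 + 25171)/2 = 15952 km = 1.595×10⁷ m.
By Kepler's third law T = 2π√(a³/μ) = 2π × 3.191×10³ = 2.005×10⁴ s.
= 5.570 h.

T ≈ 5.570 h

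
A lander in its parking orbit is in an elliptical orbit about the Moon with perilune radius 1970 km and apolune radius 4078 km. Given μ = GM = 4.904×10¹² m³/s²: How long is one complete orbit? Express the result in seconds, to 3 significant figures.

Semi-major axis a = (r_p + r_a)/2 = (1970.0 + 4078.0)/2 = 3024.0 km = 3.024×10⁶ m.
By Kepler's third law T = 2π√(a³/μ) = 2π × 2.375×10³ = 1.492×10⁴ s.

T ≈ 14900 seconds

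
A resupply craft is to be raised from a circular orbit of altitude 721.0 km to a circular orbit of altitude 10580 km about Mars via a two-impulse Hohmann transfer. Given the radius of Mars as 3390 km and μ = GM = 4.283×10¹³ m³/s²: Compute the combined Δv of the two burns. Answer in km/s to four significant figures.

r₁ = 3390 + 721.0 = 4111.0 km = 4.1110×10⁶ m.
r₂ = 3390 + 10580 = 13970 km = 1.3970×10⁷ m.
Transfer ellipse a_t = (r₁ + r₂)/2 = 9.040×10⁶ m.
At r₁: circular v_c1 = √(μ/r₁) = 3228 m/s; transfer-periapsis v_p = √[μ(2/r₁ − 1/a_t)] = 4012 m/s.
Δv₁ = v_p − v_c1 = 784.6 m/s.
At r₂: circular v_c2 = √(μ/r₂) = 1751 m/s; transfer-apoapsis v_a = √[μ(2/r₂ − 1/a_t)] = 1181 m/s.
Δv₂ = v_c2 − v_a = 570.2 m/s.
Total Δv = Δv₁ + Δv₂ = 1355 m/s = 1.355 km/s.

Δv_total ≈ 1.355 km/s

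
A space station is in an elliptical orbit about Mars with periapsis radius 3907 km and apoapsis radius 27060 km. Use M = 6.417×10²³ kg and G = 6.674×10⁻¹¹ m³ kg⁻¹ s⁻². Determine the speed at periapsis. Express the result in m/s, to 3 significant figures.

μ = GM = 6.674×10⁻¹¹ × 6.417×10²³ = 4.283×10¹³ m³/s².
Semi-major axis a = (r_p + r_a)/2 = 15484 km = 1.548×10⁷ m.
Vis-viva: v² = μ(2/r − 1/a) = 4.283×10¹³ × (5.119×10⁻⁷ − 6.458×10⁻⁸) = 1.916×10⁷ m²/s².
v = 4377 m/s.

v ≈ 4380 m/s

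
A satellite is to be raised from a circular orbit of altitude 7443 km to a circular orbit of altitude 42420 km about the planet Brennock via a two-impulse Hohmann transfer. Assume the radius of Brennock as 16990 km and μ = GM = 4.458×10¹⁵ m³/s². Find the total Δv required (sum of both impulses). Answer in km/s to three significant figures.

r₁ = 16990 + 7443 = 24433 km = 2.4433×10⁷ m.
r₂ = 16990 + 42420 = 59410 km = 5.9410×10⁷ m.
Transfer ellipse a_t = (r₁ + r₂)/2 = 4.192×10⁷ m.
At r₁: circular v_c1 = √(μ/r₁) = 13510 m/s; transfer-periapsis v_p = √[μ(2/r₁ − 1/a_t)] = 16080 m/s.
Δv₁ = v_p − v_c1 = 2573 m/s.
At r₂: circular v_c2 = √(μ/r₂) = 8662 m/s; transfer-apoapsis v_a = √[μ(2/r₂ − 1/a_t)] = 6613 m/s.
Δv₂ = v_c2 − v_a = 2049 m/s.
Total Δv = Δv₁ + Δv₂ = 4622 m/s = 4.622 km/s.

Δv_total ≈ 4.62 km/s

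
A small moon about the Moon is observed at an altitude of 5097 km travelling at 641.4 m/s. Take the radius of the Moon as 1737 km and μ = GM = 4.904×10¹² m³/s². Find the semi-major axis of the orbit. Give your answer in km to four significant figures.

a ≈ 4790 km

r = 1737 + 5097 = 6834.0 km = 6.834×10⁶ m.
Specific orbital energy ε = v²/2 − μ/r = (641.4)²/2 − 4.904×10¹²/6.834×10⁶ = -5.119×10⁵ J/kg.
Since ε = −μ/(2a), a = −μ/(2ε) = 4.790×10⁶ m = 4790.1 km.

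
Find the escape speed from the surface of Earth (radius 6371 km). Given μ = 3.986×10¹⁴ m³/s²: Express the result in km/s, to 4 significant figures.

v_esc ≈ 11.19 km/s

r = R = 6.371×10⁶ m.
Escape speed v_esc = √(2μ/r) = √(2 × 3.986×10¹⁴ / 6.371×10⁶) = √(1.251×10⁸) = 11190 m/s.
= 11.19 km/s.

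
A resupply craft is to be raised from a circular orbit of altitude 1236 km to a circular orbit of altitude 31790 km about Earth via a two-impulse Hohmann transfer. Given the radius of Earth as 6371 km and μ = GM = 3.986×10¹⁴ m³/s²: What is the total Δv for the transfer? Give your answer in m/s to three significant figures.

r₁ = 6371 + 1236 = 7607.0 km = 7.6070×10⁶ m.
r₂ = 6371 + 31790 = 38161 km = 3.8161×10⁷ m.
Transfer ellipse a_t = (r₁ + r₂)/2 = 2.288×10⁷ m.
At r₁: circular v_c1 = √(μ/r₁) = 7239 m/s; transfer-perigee v_p = √[μ(2/r₁ − 1/a_t)] = 9348 m/s.
Δv₁ = v_p − v_c1 = 2109 m/s.
At r₂: circular v_c2 = √(μ/r₂) = 3232 m/s; transfer-apogee v_a = √[μ(2/r₂ − 1/a_t)] = 1863 m/s.
Δv₂ = v_c2 − v_a = 1369 m/s.
Total Δv = Δv₁ + Δv₂ = 3478 m/s.

Δv_total ≈ 3480 m/s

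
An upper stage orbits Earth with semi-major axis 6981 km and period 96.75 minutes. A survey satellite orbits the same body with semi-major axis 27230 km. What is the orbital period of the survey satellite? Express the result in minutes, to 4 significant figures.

T₂ ≈ 745.3 minutes

Kepler's third law: T² ∝ a³, so T₂ = T₁ (a₂/a₁)^(3/2).
a₂/a₁ = 3.901, (a₂/a₁)^(3/2) = 7.704.
T₂ = 96.75 × 7.704 = 745.3 minutes.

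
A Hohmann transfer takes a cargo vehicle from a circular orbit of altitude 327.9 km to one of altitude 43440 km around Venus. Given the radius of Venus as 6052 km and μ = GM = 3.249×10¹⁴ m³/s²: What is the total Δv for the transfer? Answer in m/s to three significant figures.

Δv_total ≈ 3700 m/s

r₁ = 6052 + 327.9 = 6379.9 km = 6.3799×10⁶ m.
r₂ = 6052 + 43440 = 49492 km = 4.9492×10⁷ m.
Transfer ellipse a_t = (r₁ + r₂)/2 = 2.794×10⁷ m.
At r₁: circular v_c1 = √(μ/r₁) = 7136 m/s; transfer-periapsis v_p = √[μ(2/r₁ − 1/a_t)] = 9498 m/s.
Δv₁ = v_p − v_c1 = 2362 m/s.
At r₂: circular v_c2 = √(μ/r₂) = 2562 m/s; transfer-apoapsis v_a = √[μ(2/r₂ − 1/a_t)] = 1224 m/s.
Δv₂ = v_c2 − v_a = 1338 m/s.
Total Δv = Δv₁ + Δv₂ = 3700 m/s.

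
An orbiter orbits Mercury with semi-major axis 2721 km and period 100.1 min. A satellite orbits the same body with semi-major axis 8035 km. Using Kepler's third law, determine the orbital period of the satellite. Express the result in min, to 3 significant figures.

Kepler's third law: T² ∝ a³, so T₂ = T₁ (a₂/a₁)^(3/2).
a₂/a₁ = 2.953, (a₂/a₁)^(3/2) = 5.074.
T₂ = 100.1 × 5.074 = 507.9 min.

T₂ ≈ 508 min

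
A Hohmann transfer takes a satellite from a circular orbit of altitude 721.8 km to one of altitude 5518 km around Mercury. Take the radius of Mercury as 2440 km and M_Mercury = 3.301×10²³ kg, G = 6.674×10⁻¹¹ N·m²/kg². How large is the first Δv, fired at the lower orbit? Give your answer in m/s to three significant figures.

μ = GM = 6.674×10⁻¹¹ × 3.301×10²³ = 2.203×10¹³ m³/s².
r₁ = 2440 + 721.8 = 3161.8 km = 3.1618×10⁶ m.
r₂ = 2440 + 5518 = 7958.0 km = 7.9580×10⁶ m.
Transfer ellipse a_t = (r₁ + r₂)/2 = 5.560×10⁶ m.
At r₁: circular v_c1 = √(μ/r₁) = 2640 m/s; transfer-periherm v_p = √[μ(2/r₁ − 1/a_t)] = 3158 m/s.
Δv₁ = v_p − v_c1 = 518.4 m/s.

Δv ≈ 518 m/s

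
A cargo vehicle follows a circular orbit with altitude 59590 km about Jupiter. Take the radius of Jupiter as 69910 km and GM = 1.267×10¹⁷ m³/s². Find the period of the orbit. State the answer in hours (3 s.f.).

r = 69910 + 59590 = 129500 km = 1.2950×10⁸ m.
Kepler's third law: T = 2π√(r³/μ) = 2π√((1.295×10⁸)³ / 1.267×10¹⁷).
r³/μ = 1.714×10⁷ s², so T = 2π × 4.140×10³ = 2.601×10⁴ s.
Converting: 2.601×10⁴ s ÷ 3600 = 7.226 hours.

T ≈ 7.23 hours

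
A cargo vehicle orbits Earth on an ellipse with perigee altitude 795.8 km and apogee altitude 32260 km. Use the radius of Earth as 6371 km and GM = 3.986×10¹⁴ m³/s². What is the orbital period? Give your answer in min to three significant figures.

T ≈ 575 min

r_p = 6371 + 795.8 = 7166.8 km = 7.1668×10⁶ m.
r_a = 6371 + 32260 = 38631 km = 3.8631×10⁷ m.
Semi-major axis a = (r_p + r_a)/2 = (7166.8 + 38631)/2 = 22899 km = 2.290×10⁷ m.
By Kepler's third law T = 2π√(a³/μ) = 2π × 5.488×10³ = 3.449×10⁴ s.
= 574.8 min.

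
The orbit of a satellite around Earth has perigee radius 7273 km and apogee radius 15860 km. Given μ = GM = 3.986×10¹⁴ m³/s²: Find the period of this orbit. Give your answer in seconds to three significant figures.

T ≈ 12400 seconds

Semi-major axis a = (r_p + r_a)/2 = (7273.0 + 15860)/2 = 11566 km = 1.157×10⁷ m.
By Kepler's third law T = 2π√(a³/μ) = 2π × 1.970×10³ = 1.238×10⁴ s.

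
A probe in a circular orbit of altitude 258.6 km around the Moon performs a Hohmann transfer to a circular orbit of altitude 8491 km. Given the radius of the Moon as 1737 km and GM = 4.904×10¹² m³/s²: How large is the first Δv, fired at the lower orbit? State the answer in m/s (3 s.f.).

r₁ = 1737 + 258.6 = 1995.6 km = 1.9956×10⁶ m.
r₂ = 1737 + 8491 = 10228 km = 1.0228×10⁷ m.
Transfer ellipse a_t = (r₁ + r₂)/2 = 6.112×10⁶ m.
At r₁: circular v_c1 = √(μ/r₁) = 1568 m/s; transfer-perilune v_p = √[μ(2/r₁ − 1/a_t)] = 2028 m/s.
Δv₁ = v_p − v_c1 = 460.3 m/s.

Δv ≈ 460 m/s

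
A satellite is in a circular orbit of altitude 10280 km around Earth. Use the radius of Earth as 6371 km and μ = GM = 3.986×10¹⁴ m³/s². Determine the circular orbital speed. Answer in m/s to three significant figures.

r = 6371 + 10280 = 16651 km = 1.6651×10⁷ m.
For a circular orbit v = √(μ/r) = √(3.986×10¹⁴ / 1.665×10⁷) = √(2.394×10⁷) = 4893 m/s.

v ≈ 4890 m/s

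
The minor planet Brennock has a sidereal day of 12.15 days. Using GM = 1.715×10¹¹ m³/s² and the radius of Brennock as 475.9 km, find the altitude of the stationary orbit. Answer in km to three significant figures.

h_sync ≈ 16400 km

T = 12.15 days = 1.050×10⁶ s.
A synchronous orbit has period T, so by Kepler's third law a = (μT²/4π²)^(1/3).
μT²/4π² = 1.715×10¹¹ × (1.050×10⁶)² / 39.48 = 4.787×10²¹ m³.
a = 1.685×10⁷ m = 16854 km.
Altitude h = a − R = 16854 − 475.9 = 16378 km.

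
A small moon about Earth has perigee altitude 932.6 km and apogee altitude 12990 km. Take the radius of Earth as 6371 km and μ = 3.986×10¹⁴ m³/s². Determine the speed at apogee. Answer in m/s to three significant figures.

v ≈ 3360 m/s

r_p = 6371 + 932.6 = 7303.6 km = 7.3036×10⁶ m.
r_a = 6371 + 12990 = 19361 km = 1.9361×10⁷ m.
Semi-major axis a = (r_p + r_a)/2 = 13332 km = 1.333×10⁷ m.
Vis-viva: v² = μ(2/r − 1/a) = 3.986×10¹⁴ × (1.033×10⁻⁷ − 7.501×10⁻⁸) = 1.128×10⁷ m²/s².
v = 3358 m/s.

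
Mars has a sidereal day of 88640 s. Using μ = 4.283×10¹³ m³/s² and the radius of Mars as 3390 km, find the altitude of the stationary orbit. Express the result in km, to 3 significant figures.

A synchronous orbit has period T, so by Kepler's third law a = (μT²/4π²)^(1/3).
μT²/4π² = 4.283×10¹³ × (8.864×10⁴)² / 39.48 = 8.524×10²¹ m³.
a = 2.043×10⁷ m = 20428 km.
Altitude h = a − R = 20428 − 3390 = 17038 km.

h_sync ≈ 17000 km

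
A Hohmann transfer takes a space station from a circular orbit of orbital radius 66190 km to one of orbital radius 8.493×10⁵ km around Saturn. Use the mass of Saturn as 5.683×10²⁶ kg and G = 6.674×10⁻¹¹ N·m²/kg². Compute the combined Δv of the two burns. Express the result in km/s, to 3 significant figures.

μ = GM = 6.674×10⁻¹¹ × 5.683×10²⁶ = 3.793×10¹⁶ m³/s².
r₁ = 66190 km = 6.619×10⁷ m.
r₂ = 8.493×10⁵ km = 8.493×10⁸ m.
Transfer ellipse a_t = (r₁ + r₂)/2 = 4.577×10⁸ m.
At r₁: circular v_c1 = √(μ/r₁) = 23940 m/s; transfer-perikrone v_p = √[μ(2/r₁ − 1/a_t)] = 32610 m/s.
Δv₁ = v_p − v_c1 = 8669 m/s.
At r₂: circular v_c2 = √(μ/r₂) = 6683 m/s; transfer-apokrone v_a = √[μ(2/r₂ − 1/a_t)] = 2541 m/s.
Δv₂ = v_c2 − v_a = 4142 m/s.
Total Δv = Δv₁ + Δv₂ = 12810 m/s = 12.81 km/s.

Δv_total ≈ 12.8 km/s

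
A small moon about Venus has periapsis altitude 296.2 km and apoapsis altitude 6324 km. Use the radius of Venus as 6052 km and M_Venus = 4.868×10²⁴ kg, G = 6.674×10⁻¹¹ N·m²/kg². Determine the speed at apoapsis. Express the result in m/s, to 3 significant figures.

μ = GM = 6.674×10⁻¹¹ × 4.868×10²⁴ = 3.249×10¹⁴ m³/s².
r_p = 6052 + 296.2 = 6348.2 km = 6.3482×10⁶ m.
r_a = 6052 + 6324 = 12376 km = 1.2376×10⁷ m.
Semi-major axis a = (r_p + r_a)/2 = 9362.1 km = 9.362×10⁶ m.
Vis-viva: v² = μ(2/r − 1/a) = 3.249×10¹⁴ × (1.616×10⁻⁷ − 1.068×10⁻⁷) = 1.780×10⁷ m²/s².
v = 4219 m/s.

v ≈ 4220 m/s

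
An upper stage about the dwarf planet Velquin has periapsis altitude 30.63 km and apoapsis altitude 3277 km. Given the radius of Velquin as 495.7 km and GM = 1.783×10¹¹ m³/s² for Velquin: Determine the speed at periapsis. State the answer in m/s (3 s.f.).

r_p = 495.7 + 30.63 = 526.33 km = 5.2633×10⁵ m.
r_a = 495.7 + 3277 = 3772.7 km = 3.7727×10⁶ m.
Semi-major axis a = (r_p + r_a)/2 = 2149.5 km = 2.150×10⁶ m.
Vis-viva: v² = μ(2/r − 1/a) = 1.783×10¹¹ × (3.800×10⁻⁶ − 4.652×10⁻⁷) = 5.946×10⁵ m²/s².
v = 771.1 m/s.

v ≈ 771 m/s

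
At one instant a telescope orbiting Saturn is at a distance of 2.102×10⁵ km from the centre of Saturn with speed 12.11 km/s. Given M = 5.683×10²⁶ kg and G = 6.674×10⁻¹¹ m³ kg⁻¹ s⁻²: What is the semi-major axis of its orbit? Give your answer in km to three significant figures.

μ = GM = 6.674×10⁻¹¹ × 5.683×10²⁶ = 3.793×10¹⁶ m³/s².
r = 2.102×10⁸ m.
Vis-viva rearranged: 1/a = 2/r − v²/μ = 9.515×10⁻⁹ − 3.867×10⁻⁹ = 5.648×10⁻⁹ m⁻¹.
a = 1.770×10⁸ m = 1.7705×10⁵ km.

a ≈ 1.77×10⁵ km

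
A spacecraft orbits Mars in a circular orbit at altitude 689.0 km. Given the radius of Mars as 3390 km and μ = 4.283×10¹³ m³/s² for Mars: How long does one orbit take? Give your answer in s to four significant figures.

r = 3390 + 689.0 = 4079.0 km = 4.0790×10⁶ m.
Kepler's third law: T = 2π√(r³/μ) = 2π√((4.079×10⁶)³ / 4.283×10¹³).
r³/μ = 1.585×10⁶ s², so T = 2π × 1.259×10³ = 7.909×10³ s.

T ≈ 7909 s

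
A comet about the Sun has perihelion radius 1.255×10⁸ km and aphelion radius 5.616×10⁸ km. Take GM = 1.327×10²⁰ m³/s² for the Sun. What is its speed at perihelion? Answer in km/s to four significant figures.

v ≈ 41.57 km/s

Semi-major axis a = (r_p + r_a)/2 = 3.4355×10⁸ km = 3.436×10¹¹ m.
Vis-viva: v² = μ(2/r − 1/a) = 1.327×10²⁰ × (1.594×10⁻¹¹ − 2.911×10⁻¹²) = 1.728×10⁹ m²/s².
v = 41570 m/s = 41.57 km/s.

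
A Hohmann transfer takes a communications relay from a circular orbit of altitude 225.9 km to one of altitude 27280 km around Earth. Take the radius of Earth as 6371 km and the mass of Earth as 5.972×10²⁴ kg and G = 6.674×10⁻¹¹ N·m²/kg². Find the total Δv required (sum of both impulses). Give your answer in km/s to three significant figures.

μ = GM = 6.674×10⁻¹¹ × 5.972×10²⁴ = 3.986×10¹⁴ m³/s².
r₁ = 6371 + 225.9 = 6596.9 km = 6.5969×10⁶ m.
r₂ = 6371 + 27280 = 33651 km = 3.3651×10⁷ m.
Transfer ellipse a_t = (r₁ + r₂)/2 = 2.012×10⁷ m.
At r₁: circular v_c1 = √(μ/r₁) = 7773 m/s; transfer-perigee v_p = √[μ(2/r₁ − 1/a_t)] = 10050 m/s.
Δv₁ = v_p − v_c1 = 2278 m/s.
At r₂: circular v_c2 = √(μ/r₂) = 3442 m/s; transfer-apogee v_a = √[μ(2/r₂ − 1/a_t)] = 1970 m/s.
Δv₂ = v_c2 − v_a = 1471 m/s.
Total Δv = Δv₁ + Δv₂ = 3750 m/s = 3.750 km/s.

Δv_total ≈ 3.75 km/s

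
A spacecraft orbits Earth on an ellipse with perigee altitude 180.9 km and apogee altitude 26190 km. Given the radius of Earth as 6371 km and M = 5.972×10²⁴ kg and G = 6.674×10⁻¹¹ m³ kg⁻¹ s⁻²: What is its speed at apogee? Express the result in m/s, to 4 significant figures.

μ = GM = 6.674×10⁻¹¹ × 5.972×10²⁴ = 3.986×10¹⁴ m³/s².
r_p = 6371 + 180.9 = 6551.9 km = 6.5519×10⁶ m.
r_a = 6371 + 26190 = 32561 km = 3.2561×10⁷ m.
Semi-major axis a = (r_p + r_a)/2 = 19556 km = 1.956×10⁷ m.
Vis-viva: v² = μ(2/r − 1/a) = 3.986×10¹⁴ × (6.142×10⁻⁸ − 5.113×10⁻⁸) = 4.101×10⁶ m²/s².
v = 2025 m/s.

v ≈ 2025 m/s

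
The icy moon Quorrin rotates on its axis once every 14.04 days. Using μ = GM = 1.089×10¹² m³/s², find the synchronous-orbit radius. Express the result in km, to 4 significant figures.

r_sync ≈ 34370 km

T = 14.04 days = 1.213×10⁶ s.
A synchronous orbit has period T, so by Kepler's third law a = (μT²/4π²)^(1/3).
μT²/4π² = 1.089×10¹² × (1.213×10⁶)² / 39.48 = 4.059×10²² m³.
a = 3.437×10⁷ m = 34367 km.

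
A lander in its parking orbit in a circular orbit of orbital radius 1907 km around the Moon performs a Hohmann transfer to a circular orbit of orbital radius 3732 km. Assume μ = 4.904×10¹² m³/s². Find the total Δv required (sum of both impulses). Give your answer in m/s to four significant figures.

r₁ = 1907 km = 1.907×10⁶ m.
r₂ = 3732 km = 3.732×10⁶ m.
Transfer ellipse a_t = (r₁ + r₂)/2 = 2.820×10⁶ m.
At r₁: circular v_c1 = √(μ/r₁) = 1604 m/s; transfer-perilune v_p = √[μ(2/r₁ − 1/a_t)] = 1845 m/s.
Δv₁ = v_p − v_c1 = 241.3 m/s.
At r₂: circular v_c2 = √(μ/r₂) = 1146 m/s; transfer-apolune v_a = √[μ(2/r₂ − 1/a_t)] = 942.7 m/s.
Δv₂ = v_c2 − v_a = 203.6 m/s.
Total Δv = Δv₁ + Δv₂ = 444.9 m/s.

Δv_total ≈ 444.9 m/s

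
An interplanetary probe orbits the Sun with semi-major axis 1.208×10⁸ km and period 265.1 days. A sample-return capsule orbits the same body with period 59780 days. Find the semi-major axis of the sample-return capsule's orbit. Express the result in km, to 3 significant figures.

a₂ ≈ 4.48×10⁹ km

Kepler's third law: a³ ∝ T², so a₂ = a₁ (T₂/T₁)^(2/3).
T₂/T₁ = 225.5, (T₂/T₁)^(2/3) = 37.05.
a₂ = 1.208×10⁸ × 37.05 = 4.475×10⁹ km.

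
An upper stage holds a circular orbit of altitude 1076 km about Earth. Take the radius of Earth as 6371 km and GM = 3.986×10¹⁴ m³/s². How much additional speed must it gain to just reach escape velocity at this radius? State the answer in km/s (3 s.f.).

r = 6371 + 1076 = 7447.0 km = 7.4470×10⁶ m.
Circular speed v_c = √(μ/r) = 7316 m/s.
Escape speed v_esc = √(2μ/r) = √2 × v_c = 10350 m/s.
Δv = v_esc − v_c = 3030 m/s = 3.030 km/s.

Δv ≈ 3.03 km/s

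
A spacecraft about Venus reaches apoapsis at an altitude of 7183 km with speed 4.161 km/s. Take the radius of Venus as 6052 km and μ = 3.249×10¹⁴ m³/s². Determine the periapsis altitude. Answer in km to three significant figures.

r_a = 6052 + 7183 = 13235 km = 1.324×10⁷ m.
Specific energy ε = v²/2 − μ/r = -1.589×10⁷ J/kg, so a = −μ/(2ε) = 1.022×10⁷ m.
The apsides satisfy r_p + r_a = 2a, so the periapsis radius is 2a − r_a = 7.210×10⁶ m = 7209.8 km.
Periapsis altitude = 7209.8 − 6052 = 1157.8 km.

periapsis altitude ≈ 1160 km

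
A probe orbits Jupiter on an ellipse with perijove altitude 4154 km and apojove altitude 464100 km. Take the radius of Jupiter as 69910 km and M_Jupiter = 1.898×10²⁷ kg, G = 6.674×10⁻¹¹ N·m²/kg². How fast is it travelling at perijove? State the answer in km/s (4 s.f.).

v ≈ 54.81 km/s

μ = GM = 6.674×10⁻¹¹ × 1.898×10²⁷ = 1.267×10¹⁷ m³/s².
r_p = 69910 + 4154 = 74064 km = 7.4064×10⁷ m.
r_a = 69910 + 464100 = 534010 km = 5.3401×10⁸ m.
Semi-major axis a = (r_p + r_a)/2 = 3.0404×10⁵ km = 3.040×10⁸ m.
Vis-viva: v² = μ(2/r − 1/a) = 1.267×10¹⁷ × (2.700×10⁻⁸ − 3.289×10⁻⁹) = 3.004×10⁹ m²/s².
v = 54810 m/s = 54.81 km/s.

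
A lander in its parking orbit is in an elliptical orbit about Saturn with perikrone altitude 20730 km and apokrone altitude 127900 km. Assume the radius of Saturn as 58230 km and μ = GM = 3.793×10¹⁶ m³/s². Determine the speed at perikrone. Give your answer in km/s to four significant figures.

v ≈ 25.97 km/s

r_p = 58230 + 20730 = 78960 km = 7.8960×10⁷ m.
r_a = 58230 + 127900 = 186130 km = 1.8613×10⁸ m.
Semi-major axis a = (r_p + r_a)/2 = 1.3254×10⁵ km = 1.325×10⁸ m.
Vis-viva: v² = μ(2/r − 1/a) = 3.793×10¹⁶ × (2.533×10⁻⁸ − 7.545×10⁻⁹) = 6.746×10⁸ m²/s².
v = 25970 m/s = 25.97 km/s.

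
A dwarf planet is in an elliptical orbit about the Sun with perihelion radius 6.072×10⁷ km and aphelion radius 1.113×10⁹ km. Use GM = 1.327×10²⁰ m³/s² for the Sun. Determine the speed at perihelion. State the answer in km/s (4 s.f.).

Semi-major axis a = (r_p + r_a)/2 = 5.8686×10⁸ km = 5.869×10¹¹ m.
Vis-viva: v² = μ(2/r − 1/a) = 1.327×10²⁰ × (3.294×10⁻¹¹ − 1.704×10⁻¹²) = 4.145×10⁹ m²/s².
v = 64380 m/s = 64.38 km/s.

v ≈ 64.38 km/s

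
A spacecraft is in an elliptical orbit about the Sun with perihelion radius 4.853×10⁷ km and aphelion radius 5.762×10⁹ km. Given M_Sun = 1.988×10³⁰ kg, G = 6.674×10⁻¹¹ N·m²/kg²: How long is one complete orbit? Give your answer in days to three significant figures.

T ≈ 31300 days

μ = GM = 6.674×10⁻¹¹ × 1.988×10³⁰ = 1.327×10²⁰ m³/s².
Semi-major axis a = (r_p + r_a)/2 = (4.8530×10⁷ + 5.7620×10⁹)/2 = 2.9053×10⁹ km = 2.905×10¹² m.
By Kepler's third law T = 2π√(a³/μ) = 2π × 4.299×10⁸ = 2.701×10⁹ s.
= 31260 days.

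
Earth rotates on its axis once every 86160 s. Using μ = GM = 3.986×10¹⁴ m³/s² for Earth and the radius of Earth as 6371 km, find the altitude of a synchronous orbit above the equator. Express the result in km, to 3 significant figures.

A synchronous orbit has period T, so by Kepler's third law a = (μT²/4π²)^(1/3).
μT²/4π² = 3.986×10¹⁴ × (8.616×10⁴)² / 39.48 = 7.495×10²² m³.
a = 4.216×10⁷ m = 42163 km.
Altitude h = a − R = 42163 − 6371 = 35792 km.

h_sync ≈ 35800 km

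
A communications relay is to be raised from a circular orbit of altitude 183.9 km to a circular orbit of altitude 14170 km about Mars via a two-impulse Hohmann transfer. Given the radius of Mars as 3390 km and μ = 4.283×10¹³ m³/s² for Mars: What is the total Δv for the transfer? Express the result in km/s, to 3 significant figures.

r₁ = 3390 + 183.9 = 3573.9 km = 3.5739×10⁶ m.
r₂ = 3390 + 14170 = 17560 km = 1.7560×10⁷ m.
Transfer ellipse a_t = (r₁ + r₂)/2 = 1.057×10⁷ m.
At r₁: circular v_c1 = √(μ/r₁) = 3462 m/s; transfer-periapsis v_p = √[μ(2/r₁ − 1/a_t)] = 4463 m/s.
Δv₁ = v_p − v_c1 = 1001 m/s.
At r₂: circular v_c2 = √(μ/r₂) = 1562 m/s; transfer-apoapsis v_a = √[μ(2/r₂ − 1/a_t)] = 908.3 m/s.
Δv₂ = v_c2 − v_a = 653.5 m/s.
Total Δv = Δv₁ + Δv₂ = 1654 m/s = 1.654 km/s.

Δv_total ≈ 1.65 km/s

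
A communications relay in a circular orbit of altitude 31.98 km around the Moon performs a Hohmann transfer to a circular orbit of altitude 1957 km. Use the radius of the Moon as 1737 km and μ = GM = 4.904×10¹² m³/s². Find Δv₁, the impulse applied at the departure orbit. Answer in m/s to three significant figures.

r₁ = 1737 + 31.98 = 1769.0 km = 1.7690×10⁶ m.
r₂ = 1737 + 1957 = 3694.0 km = 3.6940×10⁶ m.
Transfer ellipse a_t = (r₁ + r₂)/2 = 2.731×10⁶ m.
At r₁: circular v_c1 = √(μ/r₁) = 1665 m/s; transfer-perilune v_p = √[μ(2/r₁ − 1/a_t)] = 1936 m/s.
Δv₁ = v_p − v_c1 = 271.3 m/s.

Δv ≈ 271 m/s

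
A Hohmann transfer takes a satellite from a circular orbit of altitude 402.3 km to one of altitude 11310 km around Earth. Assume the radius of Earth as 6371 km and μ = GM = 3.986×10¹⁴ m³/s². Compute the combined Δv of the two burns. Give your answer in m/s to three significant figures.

r₁ = 6371 + 402.3 = 6773.3 km = 6.7733×10⁶ m.
r₂ = 6371 + 11310 = 17681 km = 1.7681×10⁷ m.
Transfer ellipse a_t = (r₁ + r₂)/2 = 1.223×10⁷ m.
At r₁: circular v_c1 = √(μ/r₁) = 7671 m/s; transfer-perigee v_p = √[μ(2/r₁ − 1/a_t)] = 9225 m/s.
Δv₁ = v_p − v_c1 = 1554 m/s.
At r₂: circular v_c2 = √(μ/r₂) = 4748 m/s; transfer-apogee v_a = √[μ(2/r₂ − 1/a_t)] = 3534 m/s.
Δv₂ = v_c2 − v_a = 1214 m/s.
Total Δv = Δv₁ + Δv₂ = 2768 m/s.

Δv_total ≈ 2770 m/s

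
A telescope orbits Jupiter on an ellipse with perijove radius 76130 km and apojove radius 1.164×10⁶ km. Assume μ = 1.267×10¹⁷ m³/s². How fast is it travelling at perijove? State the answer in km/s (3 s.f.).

Semi-major axis a = (r_p + r_a)/2 = 6.2006×10⁵ km = 6.201×10⁸ m.
Vis-viva: v² = μ(2/r − 1/a) = 1.267×10¹⁷ × (2.627×10⁻⁸ − 1.613×10⁻⁹) = 3.124×10⁹ m²/s².
v = 55890 m/s = 55.89 km/s.

v ≈ 55.9 km/s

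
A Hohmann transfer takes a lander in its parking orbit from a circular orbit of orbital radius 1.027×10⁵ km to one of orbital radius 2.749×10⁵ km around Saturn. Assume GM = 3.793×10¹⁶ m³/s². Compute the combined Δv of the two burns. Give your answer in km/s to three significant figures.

Δv_total ≈ 7.05 km/s

r₁ = 1.027×10⁵ km = 1.027×10⁸ m.
r₂ = 2.749×10⁵ km = 2.749×10⁸ m.
Transfer ellipse a_t = (r₁ + r₂)/2 = 1.888×10⁸ m.
At r₁: circular v_c1 = √(μ/r₁) = 19220 m/s; transfer-perikrone v_p = √[μ(2/r₁ − 1/a_t)] = 23190 m/s.
Δv₁ = v_p − v_c1 = 3972 m/s.
At r₂: circular v_c2 = √(μ/r₂) = 11750 m/s; transfer-apokrone v_a = √[μ(2/r₂ − 1/a_t)] = 8663 m/s.
Δv₂ = v_c2 − v_a = 3083 m/s.
Total Δv = Δv₁ + Δv₂ = 7055 m/s = 7.055 km/s.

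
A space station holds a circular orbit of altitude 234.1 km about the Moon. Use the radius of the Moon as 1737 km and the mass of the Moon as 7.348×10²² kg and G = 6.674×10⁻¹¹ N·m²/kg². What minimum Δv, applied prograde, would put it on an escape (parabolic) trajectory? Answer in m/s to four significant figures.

Δv ≈ 653.4 m/s

μ = GM = 6.674×10⁻¹¹ × 7.348×10²² = 4.904×10¹² m³/s².
r = 1737 + 234.1 = 1971.1 km = 1.9711×10⁶ m.
Circular speed v_c = √(μ/r) = 1577 m/s.
Escape speed v_esc = √(2μ/r) = √2 × v_c = 2231 m/s.
Δv = v_esc − v_c = 653.4 m/s.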